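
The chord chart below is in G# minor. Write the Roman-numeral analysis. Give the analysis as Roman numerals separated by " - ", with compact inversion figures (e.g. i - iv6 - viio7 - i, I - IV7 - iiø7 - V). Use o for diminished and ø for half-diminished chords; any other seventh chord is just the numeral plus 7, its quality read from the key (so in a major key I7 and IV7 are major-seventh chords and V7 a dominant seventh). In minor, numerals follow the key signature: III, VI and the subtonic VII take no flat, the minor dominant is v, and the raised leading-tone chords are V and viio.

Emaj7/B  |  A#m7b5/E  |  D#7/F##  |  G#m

Emaj7/B: major seventh chord on E = scale degree 6 → VI43.
A#m7b5/E: root A# is the supertonic; half-diminished seventh chord there is iiø43.
D#7/F## has root D#, degree 5 in G# minor, so V65.
G#m has root G#, degree 1 in G# minor, so i.

VI43 - iiø43 - V65 - i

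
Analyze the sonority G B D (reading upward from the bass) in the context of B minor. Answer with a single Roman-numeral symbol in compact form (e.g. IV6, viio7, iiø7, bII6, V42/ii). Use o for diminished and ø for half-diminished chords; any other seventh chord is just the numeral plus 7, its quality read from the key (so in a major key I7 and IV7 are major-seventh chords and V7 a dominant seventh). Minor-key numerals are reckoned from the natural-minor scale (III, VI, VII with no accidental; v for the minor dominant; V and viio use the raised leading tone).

Stacked in thirds the chord is G-B-D: a major triad on G.
In B minor, G is the submediant; the diatonic major triad there is VI.

VI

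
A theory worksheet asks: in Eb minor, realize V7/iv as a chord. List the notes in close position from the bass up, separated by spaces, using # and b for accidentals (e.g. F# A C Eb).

Eb G Bb Db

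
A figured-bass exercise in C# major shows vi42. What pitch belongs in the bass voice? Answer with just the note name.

vi in C# major has root A#; the chord is A#-C#-E#-G#.
The figure 42 means third inversion — the seventh is in the bass.

G#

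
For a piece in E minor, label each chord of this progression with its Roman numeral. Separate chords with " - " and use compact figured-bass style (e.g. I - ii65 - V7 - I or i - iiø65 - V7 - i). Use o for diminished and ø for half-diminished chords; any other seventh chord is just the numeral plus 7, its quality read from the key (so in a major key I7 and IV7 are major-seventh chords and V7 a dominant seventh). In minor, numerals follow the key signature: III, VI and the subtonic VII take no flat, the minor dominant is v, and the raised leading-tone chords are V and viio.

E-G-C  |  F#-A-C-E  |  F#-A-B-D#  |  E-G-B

VI6 - iiø7 - V43 - i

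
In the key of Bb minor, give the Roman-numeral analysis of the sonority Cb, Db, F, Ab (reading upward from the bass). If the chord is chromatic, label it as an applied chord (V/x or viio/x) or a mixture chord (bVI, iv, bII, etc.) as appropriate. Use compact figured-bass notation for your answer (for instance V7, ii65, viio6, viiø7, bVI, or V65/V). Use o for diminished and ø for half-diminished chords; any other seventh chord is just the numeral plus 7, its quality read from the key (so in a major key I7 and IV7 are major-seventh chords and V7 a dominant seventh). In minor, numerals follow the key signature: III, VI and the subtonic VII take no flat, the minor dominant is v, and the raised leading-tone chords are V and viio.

The pitches Db-F-Ab-Cb form a dominant seventh chord rooted on Db.
Db is not a diatonic chord root with this quality in Bb minor, but it lies a perfect fifth above Gb (VI), so the chord functions as an applied dominant of VI.
With Cb in the bass the chord is in third inversion, so the figured bass is 42.

V42/VI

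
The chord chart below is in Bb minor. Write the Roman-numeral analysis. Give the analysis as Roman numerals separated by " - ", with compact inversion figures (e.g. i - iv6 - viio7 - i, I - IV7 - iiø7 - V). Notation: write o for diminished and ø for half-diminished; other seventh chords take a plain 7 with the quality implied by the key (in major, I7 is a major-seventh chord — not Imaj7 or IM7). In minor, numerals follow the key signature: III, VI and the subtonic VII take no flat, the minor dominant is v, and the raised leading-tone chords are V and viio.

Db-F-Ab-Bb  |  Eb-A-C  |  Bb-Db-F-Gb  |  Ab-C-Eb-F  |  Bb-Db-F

i65 - viio64 - VI65 - v65 - i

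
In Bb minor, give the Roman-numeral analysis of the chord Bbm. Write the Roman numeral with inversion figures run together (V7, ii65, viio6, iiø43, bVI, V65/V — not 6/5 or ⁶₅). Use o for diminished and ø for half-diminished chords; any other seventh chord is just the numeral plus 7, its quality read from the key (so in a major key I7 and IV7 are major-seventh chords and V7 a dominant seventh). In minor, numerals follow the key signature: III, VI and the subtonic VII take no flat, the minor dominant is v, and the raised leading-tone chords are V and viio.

Stacked in thirds the chord is Bb-Db-F: a minor triad on Bb.
Bb is scale degree 1 in Bb minor, and a minor triad on that degree is written i.

i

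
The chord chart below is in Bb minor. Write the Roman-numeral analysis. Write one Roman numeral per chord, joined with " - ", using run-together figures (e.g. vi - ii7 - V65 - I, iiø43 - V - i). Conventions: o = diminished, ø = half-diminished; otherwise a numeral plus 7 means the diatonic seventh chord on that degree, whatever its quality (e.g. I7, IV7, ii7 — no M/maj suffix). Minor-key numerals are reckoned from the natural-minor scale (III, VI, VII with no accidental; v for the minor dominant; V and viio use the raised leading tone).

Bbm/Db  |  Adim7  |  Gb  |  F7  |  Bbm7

i6 - viio7 - VI - V7 - i7

Bbm/Db has root Bb, degree 1 in Bb minor, so i6.
Adim7: fully diminished seventh chord on A = scale degree 7 → viio7.
Gb has root Gb, degree 6 in Bb minor, so VI.
F7: dominant seventh chord on F = scale degree 5 → V7.
Bbm7: minor seventh chord on Bb = scale degree 1 → i7.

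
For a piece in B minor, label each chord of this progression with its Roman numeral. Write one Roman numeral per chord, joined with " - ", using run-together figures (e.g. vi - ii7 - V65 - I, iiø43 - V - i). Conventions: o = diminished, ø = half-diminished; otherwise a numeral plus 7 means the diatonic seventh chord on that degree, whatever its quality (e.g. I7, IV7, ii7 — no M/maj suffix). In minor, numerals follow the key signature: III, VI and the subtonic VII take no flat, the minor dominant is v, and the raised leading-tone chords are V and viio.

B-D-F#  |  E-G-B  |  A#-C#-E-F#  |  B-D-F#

i - iv - V65 - i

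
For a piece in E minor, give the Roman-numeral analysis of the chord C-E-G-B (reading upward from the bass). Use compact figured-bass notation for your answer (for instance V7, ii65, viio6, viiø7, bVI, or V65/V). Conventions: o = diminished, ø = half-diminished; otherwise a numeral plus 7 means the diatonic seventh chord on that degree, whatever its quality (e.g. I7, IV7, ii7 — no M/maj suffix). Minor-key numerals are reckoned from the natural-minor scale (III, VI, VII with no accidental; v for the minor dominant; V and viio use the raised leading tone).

The pitches C-E-G-B form a major seventh chord rooted on C.
C is scale degree 6 in E minor, and a major seventh chord on that degree is written VI7.

VI7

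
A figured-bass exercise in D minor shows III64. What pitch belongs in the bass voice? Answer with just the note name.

C

III in D minor has root F; the chord is F-A-C.
The figure 64 means second inversion — the fifth is in the bass.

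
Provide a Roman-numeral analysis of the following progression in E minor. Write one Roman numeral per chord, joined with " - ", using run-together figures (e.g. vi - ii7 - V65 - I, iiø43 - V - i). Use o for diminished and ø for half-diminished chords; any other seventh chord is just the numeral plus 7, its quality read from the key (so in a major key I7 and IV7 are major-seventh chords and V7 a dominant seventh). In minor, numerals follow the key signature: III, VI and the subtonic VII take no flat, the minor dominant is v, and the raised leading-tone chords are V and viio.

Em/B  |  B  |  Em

i64 - V - i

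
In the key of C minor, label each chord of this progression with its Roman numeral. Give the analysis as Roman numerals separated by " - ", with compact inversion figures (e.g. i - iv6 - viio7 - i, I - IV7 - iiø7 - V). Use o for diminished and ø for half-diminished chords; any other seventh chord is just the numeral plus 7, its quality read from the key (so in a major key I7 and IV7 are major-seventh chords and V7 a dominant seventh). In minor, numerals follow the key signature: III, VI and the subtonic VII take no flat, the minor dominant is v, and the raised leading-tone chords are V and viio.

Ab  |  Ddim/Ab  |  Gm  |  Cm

VI - iio64 - v - i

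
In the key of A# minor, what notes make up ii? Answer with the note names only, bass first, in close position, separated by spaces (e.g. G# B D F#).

B# D# F##

ii is the minor supertonic, borrowed from the parallel major (the Dorian ii). In A# minor that root is B#.
So the chord is B#-D#-F##.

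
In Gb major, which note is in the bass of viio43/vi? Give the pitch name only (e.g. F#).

The applied chord viio43/vi is rooted on D: D-F-Ab-Cb.
The figure 43 means second inversion — the fifth is in the bass.

Ab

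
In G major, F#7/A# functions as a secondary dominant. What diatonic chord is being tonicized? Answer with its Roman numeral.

iii

The chord is a dominant seventh chord on F#.
A dominant resolves down a perfect fifth: F# → B. In G major, B is scale degree 3, i.e. iii.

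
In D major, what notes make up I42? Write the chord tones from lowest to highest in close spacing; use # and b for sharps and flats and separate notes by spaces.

In D major, the first degree is D, and the diatonic chord built there is a major seventh chord.
Stacking thirds from D gives D-F#-A-C#.
The figured bass 42 indicates third inversion, placing the seventh (C#) in the bass: C#-D-F#-A.

C# D F# A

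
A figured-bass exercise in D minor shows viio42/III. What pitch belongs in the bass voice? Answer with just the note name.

Db

The applied chord viio42/III is rooted on E: E-G-Bb-Db.
The figure 42 means third inversion — the seventh is in the bass.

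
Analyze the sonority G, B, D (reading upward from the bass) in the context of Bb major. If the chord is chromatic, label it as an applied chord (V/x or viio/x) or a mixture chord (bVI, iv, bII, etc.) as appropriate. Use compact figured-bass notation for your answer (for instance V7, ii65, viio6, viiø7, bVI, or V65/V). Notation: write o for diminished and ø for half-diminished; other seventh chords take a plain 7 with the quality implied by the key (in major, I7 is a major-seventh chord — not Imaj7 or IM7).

The pitches G-B-D form a major triad rooted on G.
G is not a diatonic chord root with this quality in Bb major, but it lies a perfect fifth above C (ii), so the chord functions as an applied dominant of ii.

V/ii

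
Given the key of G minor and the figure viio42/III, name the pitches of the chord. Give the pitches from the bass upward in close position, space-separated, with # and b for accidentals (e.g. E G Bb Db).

Gb A C Eb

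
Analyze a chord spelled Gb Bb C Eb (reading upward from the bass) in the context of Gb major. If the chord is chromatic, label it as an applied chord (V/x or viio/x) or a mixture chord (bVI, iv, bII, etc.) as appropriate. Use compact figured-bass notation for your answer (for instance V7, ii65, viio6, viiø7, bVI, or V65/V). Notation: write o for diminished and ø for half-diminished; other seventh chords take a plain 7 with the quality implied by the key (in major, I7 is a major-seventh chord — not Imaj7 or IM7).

Stacked in thirds the chord is C-Eb-Gb-Bb: a half-diminished seventh chord on C.
C sits a half step below Db (V in Gb major); a diminished chord there is the applied leading-tone chord of V.
With Gb in the bass the chord is in second inversion, so the figured bass is 43.

viiø43/V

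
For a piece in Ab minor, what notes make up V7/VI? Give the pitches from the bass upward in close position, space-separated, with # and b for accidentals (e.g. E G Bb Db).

Cb Eb Gb Bbb

The slash means an applied dominant: we want the dominant of VI. In Ab minor, VI is Fb major, and its dominant is built on Cb.
Building a dominant seventh chord on Cb gives Cb-Eb-Gb-Bbb.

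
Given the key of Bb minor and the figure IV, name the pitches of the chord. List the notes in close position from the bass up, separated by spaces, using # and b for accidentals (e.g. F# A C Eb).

IV is the major subdominant, borrowed from the parallel major. In Bb minor that root is Eb.
So the chord is Eb-G-Bb.

Eb G Bb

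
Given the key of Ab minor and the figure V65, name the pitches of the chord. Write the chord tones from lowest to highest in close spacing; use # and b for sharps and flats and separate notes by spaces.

In Ab minor, the dominant is Eb. The dominant is major (leading tone raised), so V is a dominant seventh chord.
Stacking thirds from Eb gives Eb-G-Bb-Db.
With the 65 figure the chord is in first inversion; from the bass G upward in close position it reads G-Bb-Db-Eb.

G Bb Db Eb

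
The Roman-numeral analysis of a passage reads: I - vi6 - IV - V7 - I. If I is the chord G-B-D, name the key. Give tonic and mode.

G major

The anchor chord is a major triad on G, labeled I.
If G is scale degree 1 and the mode makes that degree carry a major triad, the tonic is G and the mode is major.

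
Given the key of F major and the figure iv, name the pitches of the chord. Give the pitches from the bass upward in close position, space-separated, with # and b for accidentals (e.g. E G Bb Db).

iv is the minor subdominant, borrowed from the parallel minor. In F major that root is Bb.
So the chord is Bb-Db-F, a minor triad.

Bb Db F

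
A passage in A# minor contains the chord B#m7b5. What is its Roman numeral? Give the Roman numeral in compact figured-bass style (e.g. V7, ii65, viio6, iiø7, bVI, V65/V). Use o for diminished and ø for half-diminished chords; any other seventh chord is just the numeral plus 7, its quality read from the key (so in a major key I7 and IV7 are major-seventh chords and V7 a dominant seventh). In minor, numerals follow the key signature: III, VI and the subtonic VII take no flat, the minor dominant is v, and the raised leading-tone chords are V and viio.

iiø7

Stacked in thirds the chord is B#-D#-F#-A#: a half-diminished seventh chord on B#.
In A# minor, B# is the supertonic; the diatonic half-diminished seventh chord there is iiø7.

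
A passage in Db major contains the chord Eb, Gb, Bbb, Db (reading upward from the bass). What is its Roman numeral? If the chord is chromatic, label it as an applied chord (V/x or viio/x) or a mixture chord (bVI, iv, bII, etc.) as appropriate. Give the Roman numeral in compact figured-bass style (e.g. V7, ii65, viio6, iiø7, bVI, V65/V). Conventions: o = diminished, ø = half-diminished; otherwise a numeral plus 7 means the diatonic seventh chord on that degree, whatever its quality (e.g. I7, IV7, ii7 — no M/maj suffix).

iiø7

The pitches Eb-Gb-Bbb-Db form a half-diminished seventh chord rooted on Eb.
Eb is the second degree of Db major. This is the half-diminished supertonic seventh, borrowed from the parallel minor.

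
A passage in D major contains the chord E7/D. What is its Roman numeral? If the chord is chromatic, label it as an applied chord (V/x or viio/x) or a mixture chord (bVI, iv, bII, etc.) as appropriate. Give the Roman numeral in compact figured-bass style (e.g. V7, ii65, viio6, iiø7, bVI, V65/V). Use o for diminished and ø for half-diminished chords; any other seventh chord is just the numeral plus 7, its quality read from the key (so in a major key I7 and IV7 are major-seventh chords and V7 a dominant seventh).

Stacked in thirds the chord is E-G#-B-D: a dominant seventh chord on E.
E is not a diatonic chord root with this quality in D major, but it lies a perfect fifth above A (V), so the chord functions as an applied dominant of V.
With D in the bass the chord is in third inversion, so the figured bass is 42.

V42/V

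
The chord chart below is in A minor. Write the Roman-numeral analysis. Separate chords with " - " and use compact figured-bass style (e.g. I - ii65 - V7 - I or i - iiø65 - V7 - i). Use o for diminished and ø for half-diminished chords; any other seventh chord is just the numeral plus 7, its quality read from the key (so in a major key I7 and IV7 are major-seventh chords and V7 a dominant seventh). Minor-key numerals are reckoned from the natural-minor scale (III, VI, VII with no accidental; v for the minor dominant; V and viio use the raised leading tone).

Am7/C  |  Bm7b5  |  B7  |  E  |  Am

i65 - iiø7 - V7/V - V - i

Am7/C: minor seventh chord on A = scale degree 1 → i65.
Bm7b5 has root B, degree 2 in A minor, so iiø7.
B7: chromatic; B is V of V, so V7/V.
E: root E is the dominant; major triad there is V.
Am has root A, degree 1 in A minor, so i.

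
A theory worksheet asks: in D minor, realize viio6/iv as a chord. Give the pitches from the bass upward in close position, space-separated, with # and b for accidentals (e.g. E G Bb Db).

A C F#

The slash marks an applied leading-tone chord: viio of iv. In D minor, iv is G, so the leading tone to it is F#, a half step below.
Building a diminished triad on F# gives F#-A-C.
With the 6 figure the chord is in first inversion; from the bass A upward in close position it reads A-C-F#.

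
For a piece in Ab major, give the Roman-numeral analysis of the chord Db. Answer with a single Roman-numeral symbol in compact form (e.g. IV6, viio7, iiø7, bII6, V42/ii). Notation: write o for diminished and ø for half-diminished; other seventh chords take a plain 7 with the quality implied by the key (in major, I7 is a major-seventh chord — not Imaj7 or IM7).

IV

The pitches Db-F-Ab form a major triad rooted on Db.
In Ab major, Db is the subdominant; the diatonic major triad there is IV.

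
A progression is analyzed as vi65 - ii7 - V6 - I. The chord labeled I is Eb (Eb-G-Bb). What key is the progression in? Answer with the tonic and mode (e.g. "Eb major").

The anchor chord is a major triad on Eb, labeled I.
If Eb is scale degree 1 and the mode makes that degree carry a major triad, the tonic is Eb and the mode is major.

Eb major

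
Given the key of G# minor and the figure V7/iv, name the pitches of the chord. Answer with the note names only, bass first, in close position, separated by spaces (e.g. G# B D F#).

G# B# D# F#

V7/iv is a secondary dominant — the dominant seventh of iv. iv in G# minor is C#, so the applied chord's root is G#, a perfect fifth above.
Building a dominant seventh chord on G# gives G#-B#-D#-F#.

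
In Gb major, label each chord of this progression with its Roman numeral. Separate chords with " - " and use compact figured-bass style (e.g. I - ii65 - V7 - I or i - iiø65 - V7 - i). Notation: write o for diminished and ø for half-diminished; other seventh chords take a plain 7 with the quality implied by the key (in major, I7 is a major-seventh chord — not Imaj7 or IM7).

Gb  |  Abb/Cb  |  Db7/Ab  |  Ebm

I - bII6 - V43 - vi

Gb: major triad on Gb = scale degree 1 → I.
Abb/Cb is non-diatonic — a major triad on the lowered supertonic (Abb): the Neapolitan sixth, bII6 (third, Cb, in the bass — hence the 6).
Db7/Ab: dominant seventh chord on Db = scale degree 5 → V43.
Ebm has root Eb, degree 6 in Gb major, so vi.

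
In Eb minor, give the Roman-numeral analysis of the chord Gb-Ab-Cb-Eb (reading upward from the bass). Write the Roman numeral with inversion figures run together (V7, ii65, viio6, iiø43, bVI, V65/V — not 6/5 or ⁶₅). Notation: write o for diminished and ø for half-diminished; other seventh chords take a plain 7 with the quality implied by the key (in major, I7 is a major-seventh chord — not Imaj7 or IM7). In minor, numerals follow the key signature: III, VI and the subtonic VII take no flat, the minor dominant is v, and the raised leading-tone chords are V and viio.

The pitches Ab-Cb-Eb-Gb form a minor seventh chord rooted on Ab.
Ab is scale degree 4 in Eb minor, and a minor seventh chord on that degree is written iv7.
With Gb in the bass the chord is in third inversion, so the figured bass is 42.

iv42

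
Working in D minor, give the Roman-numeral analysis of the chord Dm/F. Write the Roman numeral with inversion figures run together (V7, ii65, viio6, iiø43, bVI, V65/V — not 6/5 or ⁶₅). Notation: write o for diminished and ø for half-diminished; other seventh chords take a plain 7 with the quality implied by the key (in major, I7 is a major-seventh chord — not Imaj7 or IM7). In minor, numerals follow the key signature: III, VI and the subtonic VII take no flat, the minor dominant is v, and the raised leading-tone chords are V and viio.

Stacked in thirds the chord is D-F-A: a minor triad on D.
D is scale degree 1 in D minor, and a minor triad on that degree is written i.
With F in the bass the chord is in first inversion, so the figured bass is 6.

i6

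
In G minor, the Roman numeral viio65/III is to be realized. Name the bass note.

The applied chord viio65/III is rooted on A: A-C-Eb-Gb.
The figure 65 means first inversion — the third is in the bass.

C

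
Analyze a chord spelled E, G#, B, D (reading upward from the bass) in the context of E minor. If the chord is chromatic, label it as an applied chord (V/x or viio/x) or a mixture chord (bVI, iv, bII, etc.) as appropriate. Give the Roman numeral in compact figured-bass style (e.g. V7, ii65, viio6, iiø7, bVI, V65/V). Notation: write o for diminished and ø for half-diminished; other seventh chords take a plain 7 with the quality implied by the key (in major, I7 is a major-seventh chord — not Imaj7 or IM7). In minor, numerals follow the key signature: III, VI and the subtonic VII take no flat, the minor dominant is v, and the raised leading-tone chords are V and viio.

V7/iv

The pitches E-G#-B-D form a dominant seventh chord rooted on E.
E is not a diatonic chord root with this quality in E minor, but it lies a perfect fifth above A (iv), so the chord functions as an applied dominant of iv.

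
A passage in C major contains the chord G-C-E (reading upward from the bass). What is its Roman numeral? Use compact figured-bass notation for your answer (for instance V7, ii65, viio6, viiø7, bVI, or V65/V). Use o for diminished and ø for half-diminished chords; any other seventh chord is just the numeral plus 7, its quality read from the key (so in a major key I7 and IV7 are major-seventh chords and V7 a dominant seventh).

The pitches C-E-G form a major triad rooted on C.
In C major, C is the tonic; the diatonic major triad there is I.
With G in the bass the chord is in second inversion, so the figured bass is 64.

I64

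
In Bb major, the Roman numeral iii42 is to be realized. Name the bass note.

iii in Bb major has root D; the chord is D-F-A-C.
The figure 42 means third inversion — the seventh is in the bass.

C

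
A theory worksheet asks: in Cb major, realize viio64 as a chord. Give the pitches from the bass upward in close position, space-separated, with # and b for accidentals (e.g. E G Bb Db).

In Cb major, the seventh degree is Bb, and the diatonic chord built there is a diminished triad.
Stacking thirds from Bb gives Bb-Db-Fb.
With the 64 figure the chord is in second inversion; from the bass Fb upward in close position it reads Fb-Bb-Db.

Fb Bb Db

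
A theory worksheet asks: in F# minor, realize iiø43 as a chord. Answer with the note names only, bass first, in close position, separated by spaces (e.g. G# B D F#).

D F# G# B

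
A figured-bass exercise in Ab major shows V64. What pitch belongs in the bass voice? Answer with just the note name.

Bb

V in Ab major has root Eb; the chord is Eb-G-Bb.
The figure 64 means second inversion — the fifth is in the bass.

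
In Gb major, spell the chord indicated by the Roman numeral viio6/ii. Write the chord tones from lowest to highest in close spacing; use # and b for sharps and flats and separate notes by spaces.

Bb Db G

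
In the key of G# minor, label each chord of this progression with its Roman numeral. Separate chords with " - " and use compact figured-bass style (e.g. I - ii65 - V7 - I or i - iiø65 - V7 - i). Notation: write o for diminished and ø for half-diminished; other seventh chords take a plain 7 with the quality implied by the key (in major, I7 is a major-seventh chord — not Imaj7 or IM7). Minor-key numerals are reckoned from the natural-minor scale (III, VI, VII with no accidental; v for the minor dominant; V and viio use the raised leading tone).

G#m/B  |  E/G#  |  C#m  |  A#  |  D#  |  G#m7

G#m/B: root G# is the tonic; minor triad there is i6.
E/G#: major triad on E = scale degree 6 → VI6.
C#m has root C#, degree 4 in G# minor, so iv.
A# is the secondary dominant of V (major triad on A#): V/V.
D#: major triad on D# = scale degree 5 → V.
G#m7: minor seventh chord on G# = scale degree 1 → i7.

i6 - VI6 - iv - V/V - V - i7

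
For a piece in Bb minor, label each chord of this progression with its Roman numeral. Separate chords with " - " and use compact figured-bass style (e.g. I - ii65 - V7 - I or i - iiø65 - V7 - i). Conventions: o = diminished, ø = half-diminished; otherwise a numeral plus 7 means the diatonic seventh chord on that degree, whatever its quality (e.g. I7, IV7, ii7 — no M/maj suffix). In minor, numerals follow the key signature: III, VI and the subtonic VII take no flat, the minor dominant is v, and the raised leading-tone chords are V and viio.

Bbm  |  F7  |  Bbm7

i - V7 - i7

Bbm: root Bb is the tonic; minor triad there is i.
F7: root F is the dominant; dominant seventh chord there is V7.
Bbm7: root Bb is the tonic; minor seventh chord there is i7.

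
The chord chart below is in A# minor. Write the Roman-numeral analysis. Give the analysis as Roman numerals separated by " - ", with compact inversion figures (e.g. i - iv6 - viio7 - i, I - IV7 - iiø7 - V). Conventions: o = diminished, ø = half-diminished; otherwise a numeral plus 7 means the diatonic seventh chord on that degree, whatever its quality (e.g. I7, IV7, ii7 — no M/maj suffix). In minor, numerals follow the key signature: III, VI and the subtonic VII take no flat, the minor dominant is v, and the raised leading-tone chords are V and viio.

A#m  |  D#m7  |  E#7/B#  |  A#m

i - iv7 - V43 - i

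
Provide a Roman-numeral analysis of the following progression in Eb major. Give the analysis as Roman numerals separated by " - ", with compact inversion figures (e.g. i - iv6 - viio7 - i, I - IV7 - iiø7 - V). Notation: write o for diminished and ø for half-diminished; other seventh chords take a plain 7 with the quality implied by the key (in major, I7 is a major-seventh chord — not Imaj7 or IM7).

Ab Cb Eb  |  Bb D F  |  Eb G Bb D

Ab-Cb-Eb is non-diatonic — iv, a mixture chord from Eb minor.
Bb-D-F: major triad on Bb = scale degree 5 → V.
Eb-G-Bb-D has root Eb, degree 1 in Eb major, so I7.

iv - V - I7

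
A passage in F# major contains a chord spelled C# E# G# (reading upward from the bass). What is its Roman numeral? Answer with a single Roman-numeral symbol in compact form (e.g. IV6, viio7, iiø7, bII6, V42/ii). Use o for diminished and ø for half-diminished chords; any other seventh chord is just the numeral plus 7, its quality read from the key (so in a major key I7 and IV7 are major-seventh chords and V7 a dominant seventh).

V

Stacked in thirds the chord is C#-E#-G#: a major triad on C#.
C# is scale degree 5 in F# major, and a major triad on that degree is written V.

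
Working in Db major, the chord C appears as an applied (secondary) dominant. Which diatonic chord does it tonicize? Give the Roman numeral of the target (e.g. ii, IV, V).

iii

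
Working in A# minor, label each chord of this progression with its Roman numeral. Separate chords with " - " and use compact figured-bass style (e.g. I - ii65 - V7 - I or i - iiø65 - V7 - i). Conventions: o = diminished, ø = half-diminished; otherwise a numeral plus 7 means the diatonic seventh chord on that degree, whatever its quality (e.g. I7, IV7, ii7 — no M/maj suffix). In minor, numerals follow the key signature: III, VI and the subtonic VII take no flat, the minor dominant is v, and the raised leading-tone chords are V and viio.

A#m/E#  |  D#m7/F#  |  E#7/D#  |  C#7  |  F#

i64 - iv65 - V42 - V7/VI - VI

A#m/E#: minor triad on A# = scale degree 1 → i64.
D#m7/F#: root D# is the subdominant; minor seventh chord there is iv65.
E#7/D#: dominant seventh chord on E# = scale degree 5 → V42.
C#7 is the secondary dominant of VI (dominant seventh chord on C#): V7/VI.
F#: major triad on F# = scale degree 6 → VI.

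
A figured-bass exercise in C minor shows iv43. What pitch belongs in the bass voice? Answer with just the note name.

C

iv in C minor has root F; the chord is F-Ab-C-Eb.
The figure 43 means second inversion — the fifth is in the bass.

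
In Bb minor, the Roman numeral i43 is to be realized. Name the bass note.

F

i in Bb minor has root Bb; the chord is Bb-Db-F-Ab.
The figure 43 means second inversion — the fifth is in the bass.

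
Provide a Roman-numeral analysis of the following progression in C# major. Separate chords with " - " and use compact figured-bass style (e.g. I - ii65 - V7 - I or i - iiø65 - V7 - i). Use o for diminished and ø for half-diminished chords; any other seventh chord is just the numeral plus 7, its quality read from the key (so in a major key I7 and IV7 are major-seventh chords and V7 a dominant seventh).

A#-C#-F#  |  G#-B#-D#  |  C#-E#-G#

IV6 - V - I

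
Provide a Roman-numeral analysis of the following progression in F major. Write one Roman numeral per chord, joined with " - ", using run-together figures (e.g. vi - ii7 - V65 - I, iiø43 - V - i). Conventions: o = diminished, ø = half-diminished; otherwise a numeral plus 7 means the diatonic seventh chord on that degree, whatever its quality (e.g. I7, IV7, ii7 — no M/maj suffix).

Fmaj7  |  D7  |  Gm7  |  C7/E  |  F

I7 - V7/ii - ii7 - V65 - I

Fmaj7: root F is the tonic; major seventh chord there is I7.
D7: a dominant seventh chord on D, the applied dominant of ii → V7/ii.
Gm7 has root G, degree 2 in F major, so ii7.
C7/E has root C, degree 5 in F major, so V65.
F has root F, degree 1 in F major, so I.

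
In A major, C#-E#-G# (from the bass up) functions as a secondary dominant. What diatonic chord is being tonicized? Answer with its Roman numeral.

The chord is a major triad on C#.
A dominant resolves down a perfect fifth: C# → F#. In A major, F# is scale degree 6, i.e. vi.

vi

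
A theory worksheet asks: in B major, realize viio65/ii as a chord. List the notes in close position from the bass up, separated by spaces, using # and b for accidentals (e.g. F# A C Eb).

The slash marks an applied leading-tone chord: viio of ii. In B major, ii is C#, so the leading tone to it is B#, a half step below.
Building a fully diminished seventh chord on B# gives B#-D#-F#-A.
The figured bass 65 indicates first inversion, placing the third (D#) in the bass: D#-F#-A-B#.

D# F# A B#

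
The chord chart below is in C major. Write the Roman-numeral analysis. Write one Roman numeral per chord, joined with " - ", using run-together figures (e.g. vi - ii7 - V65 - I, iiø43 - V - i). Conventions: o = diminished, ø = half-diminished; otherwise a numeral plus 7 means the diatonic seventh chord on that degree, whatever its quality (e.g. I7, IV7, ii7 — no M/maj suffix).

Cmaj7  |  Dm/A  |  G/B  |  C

I7 - ii64 - V6 - I

Cmaj7 has root C, degree 1 in C major, so I7.
Dm/A: root D is the supertonic; minor triad there is ii64.
G/B has root G, degree 5 in C major, so V6.
C has root C, degree 1 in C major, so I.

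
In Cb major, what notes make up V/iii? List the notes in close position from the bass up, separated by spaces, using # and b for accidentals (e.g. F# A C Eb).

The slash means an applied dominant: we want the dominant of iii. In Cb major, iii is Eb minor, and its dominant is built on Bb.
Building a major triad on Bb gives Bb-D-F.

Bb D F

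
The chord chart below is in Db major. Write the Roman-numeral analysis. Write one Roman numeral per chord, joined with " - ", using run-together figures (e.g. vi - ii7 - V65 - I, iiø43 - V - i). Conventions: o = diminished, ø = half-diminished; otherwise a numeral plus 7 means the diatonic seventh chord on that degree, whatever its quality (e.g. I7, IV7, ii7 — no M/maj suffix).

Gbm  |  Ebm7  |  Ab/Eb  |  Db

iv - ii7 - V64 - I

Gbm is non-diatonic — iv, a mixture chord from Db minor.
Ebm7 has root Eb, degree 2 in Db major, so ii7.
Ab/Eb has root Ab, degree 5 in Db major, so V64.
Db: root Db is the tonic; major triad there is I.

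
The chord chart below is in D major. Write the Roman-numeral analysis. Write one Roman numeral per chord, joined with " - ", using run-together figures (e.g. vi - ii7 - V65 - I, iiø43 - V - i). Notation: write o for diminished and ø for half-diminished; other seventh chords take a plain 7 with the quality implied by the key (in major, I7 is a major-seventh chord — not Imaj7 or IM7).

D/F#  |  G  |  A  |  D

D/F#: major triad on D = scale degree 1 → I6.
G: root G is the subdominant; major triad there is IV.
A: major triad on A = scale degree 5 → V.
D: root D is the tonic; major triad there is I.

I6 - IV - V - I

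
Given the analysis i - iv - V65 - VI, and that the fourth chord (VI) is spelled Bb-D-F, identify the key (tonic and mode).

D minor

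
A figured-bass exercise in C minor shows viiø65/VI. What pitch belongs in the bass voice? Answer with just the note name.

Bb

The applied chord viiø65/VI is rooted on G: G-Bb-Db-F.
The figure 65 means first inversion — the third is in the bass.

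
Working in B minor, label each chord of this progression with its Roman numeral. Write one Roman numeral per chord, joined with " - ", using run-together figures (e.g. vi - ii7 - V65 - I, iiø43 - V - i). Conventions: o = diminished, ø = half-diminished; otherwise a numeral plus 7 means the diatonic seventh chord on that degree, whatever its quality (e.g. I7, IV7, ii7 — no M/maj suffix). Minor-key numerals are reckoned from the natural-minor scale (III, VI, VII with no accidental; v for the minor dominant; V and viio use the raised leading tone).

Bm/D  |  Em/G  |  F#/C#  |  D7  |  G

i6 - iv6 - V64 - V7/VI - VI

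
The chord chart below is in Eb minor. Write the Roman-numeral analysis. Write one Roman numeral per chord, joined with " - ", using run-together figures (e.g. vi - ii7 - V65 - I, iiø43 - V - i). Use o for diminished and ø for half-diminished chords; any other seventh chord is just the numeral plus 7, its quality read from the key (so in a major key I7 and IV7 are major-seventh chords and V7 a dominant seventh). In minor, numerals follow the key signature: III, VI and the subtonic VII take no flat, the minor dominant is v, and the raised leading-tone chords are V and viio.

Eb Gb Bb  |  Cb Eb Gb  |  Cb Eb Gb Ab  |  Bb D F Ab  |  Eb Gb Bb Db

i - VI - iv65 - V7 - i7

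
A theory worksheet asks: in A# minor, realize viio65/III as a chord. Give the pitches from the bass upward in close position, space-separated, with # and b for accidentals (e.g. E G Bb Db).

The slash marks an applied leading-tone chord: viio of III. In A# minor, III is C#, so the leading tone to it is B#, a half step below.
Building a fully diminished seventh chord on B# gives B#-D#-F#-A.
The figured bass 65 indicates first inversion, placing the third (D#) in the bass: D#-F#-A-B#.

D# F# A B#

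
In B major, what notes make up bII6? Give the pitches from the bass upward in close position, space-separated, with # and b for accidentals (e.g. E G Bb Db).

Scale degree 2 in B major is C#; lowering it a half step gives C. bII6 is the Neapolitan sixth — a major triad on the lowered second degree, here in its customary first inversion.
So the chord is C-E-G, a major triad.
With the 6 figure the chord is in first inversion; from the bass E upward in close position it reads E-G-C.

E G C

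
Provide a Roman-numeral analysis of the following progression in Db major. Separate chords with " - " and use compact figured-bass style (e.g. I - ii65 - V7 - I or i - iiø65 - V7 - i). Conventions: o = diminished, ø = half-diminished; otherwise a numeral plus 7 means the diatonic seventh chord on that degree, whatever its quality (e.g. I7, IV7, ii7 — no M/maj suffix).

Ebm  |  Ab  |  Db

ii - V - I

Ebm has root Eb, degree 2 in Db major, so ii.
Ab: root Ab is the dominant; major triad there is V.
Db: root Db is the tonic; major triad there is I.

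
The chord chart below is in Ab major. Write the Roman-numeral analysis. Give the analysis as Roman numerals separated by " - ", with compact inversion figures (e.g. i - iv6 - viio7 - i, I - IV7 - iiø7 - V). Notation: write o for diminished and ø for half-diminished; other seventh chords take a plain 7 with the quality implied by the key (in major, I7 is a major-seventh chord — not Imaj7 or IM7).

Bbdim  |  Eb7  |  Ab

Bbdim: diminished triad on Bb — chromatic; iio (borrowed from the parallel minor).
Eb7 has root Eb, degree 5 in Ab major, so V7.
Ab: root Ab is the tonic; major triad there is I.

iio - V7 - I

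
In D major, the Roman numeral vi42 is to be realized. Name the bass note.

A

vi in D major has root B; the chord is B-D-F#-A.
The figure 42 means third inversion — the seventh is in the bass.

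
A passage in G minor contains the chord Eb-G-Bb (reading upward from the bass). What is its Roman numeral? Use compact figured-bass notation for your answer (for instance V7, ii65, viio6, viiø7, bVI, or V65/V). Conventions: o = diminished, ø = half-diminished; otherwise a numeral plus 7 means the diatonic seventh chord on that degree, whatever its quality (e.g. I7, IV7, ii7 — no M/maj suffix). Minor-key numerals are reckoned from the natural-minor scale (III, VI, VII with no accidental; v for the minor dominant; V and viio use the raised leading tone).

The pitches Eb-G-Bb form a major triad rooted on Eb.
Eb is scale degree 6 in G minor, and a major triad on that degree is written VI.

VI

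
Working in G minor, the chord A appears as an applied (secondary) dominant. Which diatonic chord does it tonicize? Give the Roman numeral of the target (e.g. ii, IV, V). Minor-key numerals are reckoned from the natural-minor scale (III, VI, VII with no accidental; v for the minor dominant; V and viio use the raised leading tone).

The chord is a major triad on A.
A dominant resolves down a perfect fifth: A → D. In G minor, D is scale degree 5, i.e. V.

V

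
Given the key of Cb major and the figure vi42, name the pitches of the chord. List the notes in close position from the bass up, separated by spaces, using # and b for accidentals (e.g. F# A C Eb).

In Cb major, the sixth degree is Ab, and the diatonic chord built there is a minor seventh chord.
Stacking thirds from Ab gives Ab-Cb-Eb-Gb.
The figured bass 42 indicates third inversion, placing the seventh (Gb) in the bass: Gb-Ab-Cb-Eb.

Gb Ab Cb Eb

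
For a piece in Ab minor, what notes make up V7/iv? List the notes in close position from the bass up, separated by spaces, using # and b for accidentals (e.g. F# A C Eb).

The slash means an applied dominant: we want the dominant of iv. In Ab minor, iv is Db minor, and its dominant is built on Ab.
Building a dominant seventh chord on Ab gives Ab-C-Eb-Gb.

Ab C Eb Gb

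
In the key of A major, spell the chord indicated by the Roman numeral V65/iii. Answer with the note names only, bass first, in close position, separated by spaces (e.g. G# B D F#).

V65/iii is a secondary dominant — the dominant seventh of iii. iii in A major is C#, so the applied chord's root is G#, a perfect fifth above.
Building a dominant seventh chord on G# gives G#-B#-D#-F#.
The figured bass 65 indicates first inversion, placing the third (B#) in the bass: B#-D#-F#-G#.

B# D# F# G#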